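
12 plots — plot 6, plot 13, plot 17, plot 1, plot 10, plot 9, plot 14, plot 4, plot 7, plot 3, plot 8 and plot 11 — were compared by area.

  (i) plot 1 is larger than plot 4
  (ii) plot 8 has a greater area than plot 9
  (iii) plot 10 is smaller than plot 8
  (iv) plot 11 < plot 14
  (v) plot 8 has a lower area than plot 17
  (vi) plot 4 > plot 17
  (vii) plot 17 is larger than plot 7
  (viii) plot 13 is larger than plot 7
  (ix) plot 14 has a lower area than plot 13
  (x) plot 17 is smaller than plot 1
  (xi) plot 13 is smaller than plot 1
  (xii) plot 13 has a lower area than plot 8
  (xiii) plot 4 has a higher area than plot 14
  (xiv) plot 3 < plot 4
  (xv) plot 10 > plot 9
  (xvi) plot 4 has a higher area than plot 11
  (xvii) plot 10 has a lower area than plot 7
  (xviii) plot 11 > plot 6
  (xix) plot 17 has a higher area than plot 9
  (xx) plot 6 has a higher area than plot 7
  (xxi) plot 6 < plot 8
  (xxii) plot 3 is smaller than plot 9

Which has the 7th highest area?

Piecing the relations together gives one ordering: plot 3 < plot 9 < plot 10 < plot 7 < plot 6 < plot 11 < plot 14 < plot 13 < plot 8 < plot 17 < plot 4 < plot 1.
The 7th largest is plot 11.

plot 11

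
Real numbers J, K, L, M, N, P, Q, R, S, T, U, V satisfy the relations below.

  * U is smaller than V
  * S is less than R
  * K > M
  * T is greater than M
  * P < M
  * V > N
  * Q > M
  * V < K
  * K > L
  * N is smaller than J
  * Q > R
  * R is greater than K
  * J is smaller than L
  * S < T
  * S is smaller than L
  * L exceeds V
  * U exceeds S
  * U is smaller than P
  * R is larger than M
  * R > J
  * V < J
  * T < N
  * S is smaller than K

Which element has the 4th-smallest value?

M

The consecutive relations fix a unique order: S < U < P < M < T < N < V < J < L < K < R < Q.
Counting 4 from the smallest end gives M.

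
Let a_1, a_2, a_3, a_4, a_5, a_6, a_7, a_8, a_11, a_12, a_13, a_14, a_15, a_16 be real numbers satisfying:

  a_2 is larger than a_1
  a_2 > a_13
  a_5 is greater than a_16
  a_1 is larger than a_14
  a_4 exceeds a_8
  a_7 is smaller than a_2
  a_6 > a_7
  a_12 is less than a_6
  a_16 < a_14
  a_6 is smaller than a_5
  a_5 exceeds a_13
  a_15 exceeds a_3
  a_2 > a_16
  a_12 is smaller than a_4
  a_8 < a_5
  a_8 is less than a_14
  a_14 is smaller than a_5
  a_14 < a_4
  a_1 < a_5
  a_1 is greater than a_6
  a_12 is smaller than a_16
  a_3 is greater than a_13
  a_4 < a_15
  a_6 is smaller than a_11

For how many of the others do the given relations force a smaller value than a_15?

From a_15 the given relations immediately reach a_3, a_4.
From those, a_13, a_12, a_8, a_14 — 6 in total.
From those, a_16 — 7 in total.
Nothing else is reachable below a_15; 7 in all.

7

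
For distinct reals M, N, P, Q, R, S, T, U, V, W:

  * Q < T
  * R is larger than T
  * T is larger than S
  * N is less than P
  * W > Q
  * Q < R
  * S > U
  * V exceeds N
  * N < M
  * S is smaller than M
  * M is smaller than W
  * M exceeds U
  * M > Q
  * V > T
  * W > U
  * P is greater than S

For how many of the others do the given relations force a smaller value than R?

4

Directly below R: Q, T.
One step further: S (3 so far).
One step further: U (4 so far).
No other element is forced below R by the given relations, so the count is 4.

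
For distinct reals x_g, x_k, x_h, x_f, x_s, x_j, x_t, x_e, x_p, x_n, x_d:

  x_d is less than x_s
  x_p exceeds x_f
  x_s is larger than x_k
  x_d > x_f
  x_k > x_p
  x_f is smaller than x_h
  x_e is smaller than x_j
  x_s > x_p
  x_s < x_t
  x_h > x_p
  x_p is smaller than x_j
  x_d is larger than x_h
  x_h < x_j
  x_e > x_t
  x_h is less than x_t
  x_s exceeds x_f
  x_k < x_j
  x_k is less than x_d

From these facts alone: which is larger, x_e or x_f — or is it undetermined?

x_e

x_f < x_p and x_p < x_h give x_f < x_h.
With x_h < x_d: x_f < x_p < x_h < x_d.
With x_d < x_s: x_f < x_p < x_h < x_d < x_s.
With x_s < x_t: x_f < x_p < x_h < x_d < x_s < x_t.
With x_t < x_e: x_f < x_p < x_h < x_d < x_s < x_t < x_e.
So x_e is larger.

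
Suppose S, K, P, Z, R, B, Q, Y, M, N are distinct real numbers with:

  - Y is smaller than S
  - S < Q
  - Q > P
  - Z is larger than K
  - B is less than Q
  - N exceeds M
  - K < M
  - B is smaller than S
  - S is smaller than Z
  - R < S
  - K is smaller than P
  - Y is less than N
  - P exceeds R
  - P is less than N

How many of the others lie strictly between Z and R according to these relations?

The relations place R below Z. An element lies strictly between them when it is forced above R and also forced below Z.
Above R: {P, S, N, Q}. Below Z: {K, B, Y, S}.
Intersection: {S} — 1.

1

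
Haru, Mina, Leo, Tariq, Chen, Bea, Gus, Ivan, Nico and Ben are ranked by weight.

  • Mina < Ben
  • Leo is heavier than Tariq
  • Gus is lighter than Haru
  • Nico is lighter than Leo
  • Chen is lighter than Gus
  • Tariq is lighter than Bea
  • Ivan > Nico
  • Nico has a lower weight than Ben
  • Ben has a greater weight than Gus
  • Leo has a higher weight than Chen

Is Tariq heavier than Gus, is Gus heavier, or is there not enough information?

undetermined

Following every chain through Gus: above Gus we get Ben, Haru; below Gus we get Chen.
Tariq is not reached, and no chain runs the other way from Tariq to Gus.
So the given relations leave the order of Gus and Tariq undetermined.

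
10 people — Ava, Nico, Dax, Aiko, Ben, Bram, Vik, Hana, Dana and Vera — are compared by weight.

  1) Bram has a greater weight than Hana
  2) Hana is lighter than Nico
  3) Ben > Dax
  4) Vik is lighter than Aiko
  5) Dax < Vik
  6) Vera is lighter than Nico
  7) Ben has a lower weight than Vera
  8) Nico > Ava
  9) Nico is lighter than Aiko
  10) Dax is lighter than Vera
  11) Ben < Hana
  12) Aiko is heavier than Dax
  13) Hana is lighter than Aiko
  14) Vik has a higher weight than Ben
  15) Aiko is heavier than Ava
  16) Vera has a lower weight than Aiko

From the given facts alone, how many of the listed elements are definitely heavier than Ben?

From Ben the given relations immediately reach Hana, Vera, Vik.
From those, Nico, Bram, Aiko — 6 in total.
Nothing else is reachable above Ben; 6 in all.

6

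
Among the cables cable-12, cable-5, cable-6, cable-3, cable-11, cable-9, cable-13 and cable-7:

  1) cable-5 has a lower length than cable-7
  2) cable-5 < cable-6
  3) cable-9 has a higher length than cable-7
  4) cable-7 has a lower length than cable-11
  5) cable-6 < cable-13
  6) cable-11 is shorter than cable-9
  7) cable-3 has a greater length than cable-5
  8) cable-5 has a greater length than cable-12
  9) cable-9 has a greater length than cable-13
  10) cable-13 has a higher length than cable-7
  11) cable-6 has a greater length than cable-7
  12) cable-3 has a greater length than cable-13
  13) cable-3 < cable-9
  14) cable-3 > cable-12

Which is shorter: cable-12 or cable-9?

cable-12

cable-12 < cable-5 and cable-5 < cable-7 give cable-12 < cable-7.
With cable-7 < cable-6: cable-12 < cable-5 < cable-7 < cable-6.
With cable-6 < cable-13: cable-12 < cable-5 < cable-7 < cable-6 < cable-13.
With cable-13 < cable-3: cable-12 < cable-5 < cable-7 < cable-6 < cable-13 < cable-3.
With cable-3 < cable-9: cable-12 < cable-5 < cable-7 < cable-6 < cable-13 < cable-3 < cable-9.
So cable-12 < cable-9; cable-12 is the shorter of the two.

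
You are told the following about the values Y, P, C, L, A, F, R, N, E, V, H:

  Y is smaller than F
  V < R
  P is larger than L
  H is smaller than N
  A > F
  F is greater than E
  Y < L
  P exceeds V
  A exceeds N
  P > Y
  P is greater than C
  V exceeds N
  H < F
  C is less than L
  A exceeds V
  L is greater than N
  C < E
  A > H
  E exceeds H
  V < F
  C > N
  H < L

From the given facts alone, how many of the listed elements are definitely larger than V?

4

From V the given relations immediately reach P, R, F, A.
Nothing else is reachable above V; 4 in all.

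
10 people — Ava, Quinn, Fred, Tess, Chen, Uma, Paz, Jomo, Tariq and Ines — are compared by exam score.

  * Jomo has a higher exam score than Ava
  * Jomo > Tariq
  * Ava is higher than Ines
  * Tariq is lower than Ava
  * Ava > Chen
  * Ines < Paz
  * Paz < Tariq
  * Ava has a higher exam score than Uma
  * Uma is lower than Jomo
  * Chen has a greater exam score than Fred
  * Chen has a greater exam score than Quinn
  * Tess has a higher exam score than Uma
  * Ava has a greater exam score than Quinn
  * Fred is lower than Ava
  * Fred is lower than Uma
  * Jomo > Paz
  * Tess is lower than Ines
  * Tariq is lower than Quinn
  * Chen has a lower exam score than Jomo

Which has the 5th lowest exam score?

The consecutive relations fix a unique order: Fred < Uma < Tess < Ines < Paz < Tariq < Quinn < Chen < Ava < Jomo.
Counting 5 from the smallest end gives Paz.

Paz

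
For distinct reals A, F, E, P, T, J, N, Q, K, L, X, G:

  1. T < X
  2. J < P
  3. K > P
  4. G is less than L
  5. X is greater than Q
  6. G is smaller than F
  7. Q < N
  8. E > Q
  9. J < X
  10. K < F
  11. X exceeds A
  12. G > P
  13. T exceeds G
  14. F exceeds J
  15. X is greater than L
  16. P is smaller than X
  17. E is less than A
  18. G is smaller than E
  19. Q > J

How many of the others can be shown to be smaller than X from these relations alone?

From X the given relations immediately reach J, P, Q, L, T, A.
From those, G, E — 8 in total.
Nothing else is reachable below X; 8 in all.

8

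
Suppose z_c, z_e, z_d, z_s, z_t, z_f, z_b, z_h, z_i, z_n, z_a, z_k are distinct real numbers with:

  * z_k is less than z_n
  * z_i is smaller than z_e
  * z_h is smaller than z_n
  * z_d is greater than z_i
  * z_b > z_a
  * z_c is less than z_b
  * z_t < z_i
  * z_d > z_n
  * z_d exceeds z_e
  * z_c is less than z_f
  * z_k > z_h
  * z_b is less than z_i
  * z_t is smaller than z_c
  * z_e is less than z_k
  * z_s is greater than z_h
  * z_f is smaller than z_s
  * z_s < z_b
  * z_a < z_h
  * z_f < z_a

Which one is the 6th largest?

z_b

Piecing the relations together gives one ordering: z_t < z_c < z_f < z_a < z_h < z_s < z_b < z_i < z_e < z_k < z_n < z_d.
The 6th largest is z_b.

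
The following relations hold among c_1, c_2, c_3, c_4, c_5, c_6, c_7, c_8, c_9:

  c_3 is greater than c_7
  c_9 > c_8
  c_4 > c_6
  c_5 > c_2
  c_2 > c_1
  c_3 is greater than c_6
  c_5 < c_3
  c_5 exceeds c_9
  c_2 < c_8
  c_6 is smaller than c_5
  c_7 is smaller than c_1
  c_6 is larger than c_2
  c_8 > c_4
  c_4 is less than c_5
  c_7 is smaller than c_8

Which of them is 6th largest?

c_6

Piecing the relations together gives one ordering: c_7 < c_1 < c_2 < c_6 < c_4 < c_8 < c_9 < c_5 < c_3.
Counting 6 from the largest end gives c_6.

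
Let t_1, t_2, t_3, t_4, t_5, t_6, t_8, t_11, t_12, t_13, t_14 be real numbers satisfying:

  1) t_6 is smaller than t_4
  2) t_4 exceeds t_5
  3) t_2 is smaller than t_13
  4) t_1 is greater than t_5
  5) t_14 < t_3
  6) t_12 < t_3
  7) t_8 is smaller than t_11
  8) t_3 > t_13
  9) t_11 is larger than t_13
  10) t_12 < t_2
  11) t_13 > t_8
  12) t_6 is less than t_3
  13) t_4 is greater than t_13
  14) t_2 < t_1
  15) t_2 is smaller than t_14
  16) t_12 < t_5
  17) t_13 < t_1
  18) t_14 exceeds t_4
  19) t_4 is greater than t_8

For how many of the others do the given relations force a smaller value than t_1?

From t_1 the given relations immediately reach t_2, t_5, t_13.
From those, t_12, t_8 — 5 in total.
Nothing else is reachable below t_1; 5 in all.

5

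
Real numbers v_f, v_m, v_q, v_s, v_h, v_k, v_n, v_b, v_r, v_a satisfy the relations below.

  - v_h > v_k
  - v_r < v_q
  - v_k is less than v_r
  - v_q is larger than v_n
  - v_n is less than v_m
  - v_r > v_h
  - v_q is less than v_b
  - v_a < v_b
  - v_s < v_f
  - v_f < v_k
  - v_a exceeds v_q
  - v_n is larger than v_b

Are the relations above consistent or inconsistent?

Chaining the given relations yields v_q < v_a < v_b < v_n, so v_q < v_n. But one relation states v_n < v_q. These cannot both hold.

inconsistent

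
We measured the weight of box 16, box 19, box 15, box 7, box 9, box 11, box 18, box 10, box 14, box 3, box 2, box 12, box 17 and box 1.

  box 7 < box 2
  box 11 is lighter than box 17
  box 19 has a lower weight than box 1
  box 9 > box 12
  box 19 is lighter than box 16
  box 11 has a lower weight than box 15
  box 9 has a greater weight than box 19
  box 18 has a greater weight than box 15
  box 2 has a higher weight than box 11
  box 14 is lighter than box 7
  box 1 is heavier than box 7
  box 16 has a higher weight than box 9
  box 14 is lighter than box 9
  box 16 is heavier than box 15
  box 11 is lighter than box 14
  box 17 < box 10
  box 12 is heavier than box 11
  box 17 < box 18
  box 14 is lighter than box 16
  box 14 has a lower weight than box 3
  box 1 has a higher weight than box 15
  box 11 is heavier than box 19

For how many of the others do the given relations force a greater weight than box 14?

6

From box 14 the given relations immediately reach box 7, box 9, box 3, box 16.
From those, box 1, box 2 — 6 in total.
Nothing else is reachable above box 14; 6 in all.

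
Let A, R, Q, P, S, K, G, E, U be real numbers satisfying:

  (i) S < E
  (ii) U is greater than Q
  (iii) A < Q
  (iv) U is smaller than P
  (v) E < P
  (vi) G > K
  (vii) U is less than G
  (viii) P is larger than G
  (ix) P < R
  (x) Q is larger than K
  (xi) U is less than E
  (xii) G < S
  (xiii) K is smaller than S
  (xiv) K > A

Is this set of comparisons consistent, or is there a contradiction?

consistent

The single ordering A < K < Q < U < G < S < E < P < R satisfies every listed relation, so no contradiction arises.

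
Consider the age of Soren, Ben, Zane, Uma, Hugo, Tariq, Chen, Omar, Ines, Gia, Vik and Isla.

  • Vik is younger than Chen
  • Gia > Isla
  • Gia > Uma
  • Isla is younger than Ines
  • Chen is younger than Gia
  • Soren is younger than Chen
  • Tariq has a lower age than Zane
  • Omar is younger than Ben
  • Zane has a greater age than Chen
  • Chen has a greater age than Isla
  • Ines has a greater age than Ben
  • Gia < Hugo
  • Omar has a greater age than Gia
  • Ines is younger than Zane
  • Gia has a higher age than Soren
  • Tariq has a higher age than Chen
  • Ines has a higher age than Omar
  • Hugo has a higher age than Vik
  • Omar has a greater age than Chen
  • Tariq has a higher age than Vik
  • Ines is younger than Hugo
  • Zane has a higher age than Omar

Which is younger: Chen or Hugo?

Chen

Following the relations from Chen: Chen < Gia < Omar < Ben < Ines < Hugo.
So Chen < Hugo; Chen is the younger of the two.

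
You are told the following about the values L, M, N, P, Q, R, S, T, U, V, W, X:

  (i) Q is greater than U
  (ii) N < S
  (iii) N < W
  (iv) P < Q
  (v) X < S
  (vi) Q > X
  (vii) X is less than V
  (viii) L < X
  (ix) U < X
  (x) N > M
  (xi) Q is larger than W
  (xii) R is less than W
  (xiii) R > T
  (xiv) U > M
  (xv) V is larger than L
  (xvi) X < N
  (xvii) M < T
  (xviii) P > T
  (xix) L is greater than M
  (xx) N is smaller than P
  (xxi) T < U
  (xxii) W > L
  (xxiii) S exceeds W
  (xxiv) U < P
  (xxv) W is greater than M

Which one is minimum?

L is not least since M < L; T is not least since M < T; R is not least since T < R; U is not least since T < U; X is not least since U < X; V is not least since L < V; N is not least since X < N; W is not least since M < W; P is not least since U < P; Q is not least since X < Q; S is not least since W < S.
Only M has nothing below it, so M is the minimum.

M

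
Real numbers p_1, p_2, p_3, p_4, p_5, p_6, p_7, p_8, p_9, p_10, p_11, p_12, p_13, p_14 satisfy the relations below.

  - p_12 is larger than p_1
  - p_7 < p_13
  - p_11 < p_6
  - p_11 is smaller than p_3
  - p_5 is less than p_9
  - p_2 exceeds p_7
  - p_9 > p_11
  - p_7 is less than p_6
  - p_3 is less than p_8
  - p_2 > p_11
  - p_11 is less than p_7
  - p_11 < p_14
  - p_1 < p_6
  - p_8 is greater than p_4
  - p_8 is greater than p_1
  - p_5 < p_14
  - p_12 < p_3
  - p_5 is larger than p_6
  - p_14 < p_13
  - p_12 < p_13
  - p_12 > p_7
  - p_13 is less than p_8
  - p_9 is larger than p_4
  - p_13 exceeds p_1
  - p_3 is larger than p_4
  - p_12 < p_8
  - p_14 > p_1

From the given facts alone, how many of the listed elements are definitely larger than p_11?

10

Directly above p_11: p_7, p_2, p_6, p_9, p_14, p_3.
One step further: p_12, p_5, p_13, p_8 (10 so far).
No other element is forced above p_11 by the given relations, so the count is 10.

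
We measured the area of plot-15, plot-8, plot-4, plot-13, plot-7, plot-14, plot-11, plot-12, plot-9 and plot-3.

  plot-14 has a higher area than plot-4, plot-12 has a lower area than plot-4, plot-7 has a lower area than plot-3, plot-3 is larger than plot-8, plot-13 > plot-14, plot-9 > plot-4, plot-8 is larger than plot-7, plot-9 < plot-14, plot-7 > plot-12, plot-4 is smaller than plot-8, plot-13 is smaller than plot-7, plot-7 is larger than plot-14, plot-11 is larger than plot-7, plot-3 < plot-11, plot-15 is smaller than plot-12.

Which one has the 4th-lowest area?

plot-9

Piecing the relations together gives one ordering: plot-15 < plot-12 < plot-4 < plot-9 < plot-14 < plot-13 < plot-7 < plot-8 < plot-3 < plot-11.
The 4th smallest is plot-9.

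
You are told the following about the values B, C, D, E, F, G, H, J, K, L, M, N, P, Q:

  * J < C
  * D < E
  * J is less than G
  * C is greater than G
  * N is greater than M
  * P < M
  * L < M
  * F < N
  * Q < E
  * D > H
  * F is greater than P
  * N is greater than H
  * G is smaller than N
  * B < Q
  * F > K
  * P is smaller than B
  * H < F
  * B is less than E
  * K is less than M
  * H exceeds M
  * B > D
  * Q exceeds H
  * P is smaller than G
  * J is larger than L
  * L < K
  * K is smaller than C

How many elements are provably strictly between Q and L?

Chaining upward from L reaches: K, M, J, H, G, F, D, N, C, B, E.
Chaining downward from Q reaches: P, K, M, H, D, B.
Strictly between L and Q are those in both lists: K, M, H, D, B — 5 elements.

5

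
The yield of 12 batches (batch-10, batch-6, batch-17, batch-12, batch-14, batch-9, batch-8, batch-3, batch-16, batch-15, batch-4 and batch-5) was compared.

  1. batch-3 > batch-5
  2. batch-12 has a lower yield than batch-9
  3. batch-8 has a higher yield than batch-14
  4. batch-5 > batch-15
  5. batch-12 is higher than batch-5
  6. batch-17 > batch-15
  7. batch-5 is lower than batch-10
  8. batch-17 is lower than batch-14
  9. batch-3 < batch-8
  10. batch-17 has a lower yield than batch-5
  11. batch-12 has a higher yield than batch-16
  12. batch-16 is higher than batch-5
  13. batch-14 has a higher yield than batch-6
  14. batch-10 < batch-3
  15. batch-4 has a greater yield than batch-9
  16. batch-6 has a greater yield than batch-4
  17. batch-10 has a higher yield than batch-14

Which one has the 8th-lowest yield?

The consecutive relations fix a unique order: batch-15 < batch-17 < batch-5 < batch-16 < batch-12 < batch-9 < batch-4 < batch-6 < batch-14 < batch-10 < batch-3 < batch-8.
Counting 8 from the smallest end gives batch-6.

batch-6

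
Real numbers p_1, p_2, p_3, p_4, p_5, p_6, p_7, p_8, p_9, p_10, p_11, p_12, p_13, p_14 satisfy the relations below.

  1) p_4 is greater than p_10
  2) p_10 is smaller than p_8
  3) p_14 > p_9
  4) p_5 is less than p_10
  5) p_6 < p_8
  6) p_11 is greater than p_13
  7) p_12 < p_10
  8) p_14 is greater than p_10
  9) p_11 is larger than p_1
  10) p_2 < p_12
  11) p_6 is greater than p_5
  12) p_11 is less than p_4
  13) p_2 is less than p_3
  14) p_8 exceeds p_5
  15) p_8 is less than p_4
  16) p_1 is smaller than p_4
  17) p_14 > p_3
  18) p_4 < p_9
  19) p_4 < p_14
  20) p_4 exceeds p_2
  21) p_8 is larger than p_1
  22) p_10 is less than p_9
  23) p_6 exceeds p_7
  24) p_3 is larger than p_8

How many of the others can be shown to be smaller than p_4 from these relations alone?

Directly below p_4: p_2, p_1, p_10, p_8, p_11.
One step further: p_5, p_12, p_13, p_6 (9 so far).
One step further: p_7 (10 so far).
Nothing else is reachable below p_4; 10 in all.

10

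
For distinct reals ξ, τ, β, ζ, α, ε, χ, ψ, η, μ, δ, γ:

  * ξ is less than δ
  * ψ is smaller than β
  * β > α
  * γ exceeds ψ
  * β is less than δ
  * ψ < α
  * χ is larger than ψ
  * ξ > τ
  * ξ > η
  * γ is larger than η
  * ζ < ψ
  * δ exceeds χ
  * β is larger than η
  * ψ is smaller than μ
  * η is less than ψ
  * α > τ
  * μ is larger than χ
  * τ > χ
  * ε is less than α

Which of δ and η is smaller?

η < ψ < χ < τ < α < β < δ, by transitivity through ψ, χ, τ, α, β.
So η < δ; η is the smaller of the two.

η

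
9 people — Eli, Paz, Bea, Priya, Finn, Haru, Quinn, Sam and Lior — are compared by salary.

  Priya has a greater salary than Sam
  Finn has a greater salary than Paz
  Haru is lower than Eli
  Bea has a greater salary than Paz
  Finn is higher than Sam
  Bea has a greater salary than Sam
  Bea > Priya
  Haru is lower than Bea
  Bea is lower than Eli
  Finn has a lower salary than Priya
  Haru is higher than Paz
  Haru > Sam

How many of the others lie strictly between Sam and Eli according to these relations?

4

The relations place Sam below Eli. An element lies strictly between them when it is forced above Sam and also forced below Eli.
Above Sam: {Haru, Finn, Priya, Bea}. Below Eli: {Paz, Haru, Finn, Priya, Bea}.
Intersection: {Haru, Finn, Priya, Bea} — 4.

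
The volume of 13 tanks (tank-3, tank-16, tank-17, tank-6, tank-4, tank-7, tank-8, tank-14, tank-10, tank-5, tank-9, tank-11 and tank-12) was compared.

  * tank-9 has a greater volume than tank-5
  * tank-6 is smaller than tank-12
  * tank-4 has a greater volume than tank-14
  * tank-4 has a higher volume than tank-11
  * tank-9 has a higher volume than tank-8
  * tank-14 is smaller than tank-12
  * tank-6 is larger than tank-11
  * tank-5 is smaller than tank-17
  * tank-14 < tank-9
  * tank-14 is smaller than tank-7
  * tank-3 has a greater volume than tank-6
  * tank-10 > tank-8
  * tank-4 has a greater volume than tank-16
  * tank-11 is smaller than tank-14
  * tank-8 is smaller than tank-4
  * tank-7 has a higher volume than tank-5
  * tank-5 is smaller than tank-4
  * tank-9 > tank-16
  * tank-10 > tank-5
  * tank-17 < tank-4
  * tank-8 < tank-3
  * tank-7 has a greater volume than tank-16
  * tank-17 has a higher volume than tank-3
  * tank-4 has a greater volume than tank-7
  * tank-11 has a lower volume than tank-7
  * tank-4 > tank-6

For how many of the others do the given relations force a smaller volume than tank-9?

5

From tank-9 the given relations immediately reach tank-8, tank-14, tank-16, tank-5.
From those, tank-11 — 5 in total.
No other element is forced below tank-9 by the given relations, so the count is 5.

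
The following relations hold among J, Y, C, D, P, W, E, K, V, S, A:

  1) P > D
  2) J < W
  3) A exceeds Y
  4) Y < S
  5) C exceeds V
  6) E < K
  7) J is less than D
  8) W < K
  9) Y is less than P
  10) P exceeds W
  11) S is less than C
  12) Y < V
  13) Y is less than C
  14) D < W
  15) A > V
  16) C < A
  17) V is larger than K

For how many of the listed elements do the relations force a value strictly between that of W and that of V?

1

Chaining upward from W reaches: K, P, C, A.
Chaining downward from V reaches: J, E, D, K, Y.
Strictly between W and V are those in both lists: K — 1 element.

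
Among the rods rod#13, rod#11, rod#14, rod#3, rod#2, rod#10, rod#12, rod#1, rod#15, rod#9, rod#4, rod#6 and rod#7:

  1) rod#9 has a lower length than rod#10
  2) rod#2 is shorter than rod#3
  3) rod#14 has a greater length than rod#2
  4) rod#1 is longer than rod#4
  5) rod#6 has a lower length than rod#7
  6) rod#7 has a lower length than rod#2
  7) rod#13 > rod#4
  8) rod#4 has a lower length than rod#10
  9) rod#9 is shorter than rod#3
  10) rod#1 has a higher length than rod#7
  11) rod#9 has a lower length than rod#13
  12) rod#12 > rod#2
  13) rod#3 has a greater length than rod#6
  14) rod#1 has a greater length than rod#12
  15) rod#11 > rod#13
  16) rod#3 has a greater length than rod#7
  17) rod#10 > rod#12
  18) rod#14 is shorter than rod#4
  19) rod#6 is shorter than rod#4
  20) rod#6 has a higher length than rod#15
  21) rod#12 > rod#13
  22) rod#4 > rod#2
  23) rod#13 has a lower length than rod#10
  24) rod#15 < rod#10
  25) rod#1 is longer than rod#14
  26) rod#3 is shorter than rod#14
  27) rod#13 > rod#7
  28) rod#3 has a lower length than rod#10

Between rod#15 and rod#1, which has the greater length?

rod#1

Following the relations from rod#15: rod#15 < rod#6 < rod#7 < rod#2 < rod#3 < rod#14 < rod#4 < rod#13 < rod#12 < rod#1.
So rod#15 < rod#1; rod#1 is the longer of the two.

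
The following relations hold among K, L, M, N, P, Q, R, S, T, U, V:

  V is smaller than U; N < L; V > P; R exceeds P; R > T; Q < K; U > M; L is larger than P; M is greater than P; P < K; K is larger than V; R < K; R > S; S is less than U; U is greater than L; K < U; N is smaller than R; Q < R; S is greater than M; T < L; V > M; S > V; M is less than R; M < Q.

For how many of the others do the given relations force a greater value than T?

From T the given relations immediately reach L, R.
From those, K, U — 4 in total.
Nothing else is reachable above T; 4 in all.

4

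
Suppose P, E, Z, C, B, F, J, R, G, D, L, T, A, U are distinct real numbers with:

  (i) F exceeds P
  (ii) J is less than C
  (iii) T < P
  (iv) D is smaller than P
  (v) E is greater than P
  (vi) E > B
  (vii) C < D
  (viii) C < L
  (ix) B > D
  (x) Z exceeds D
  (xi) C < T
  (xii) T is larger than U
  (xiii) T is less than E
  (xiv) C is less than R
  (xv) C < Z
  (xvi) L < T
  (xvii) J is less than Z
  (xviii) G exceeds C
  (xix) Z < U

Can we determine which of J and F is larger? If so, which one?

F

J < C and C < D give J < D.
With D < Z: J < C < D < Z.
Then Z < U extends the chain to U.
With U < T: J < C < D < Z < U < T.
With T < P: J < C < D < Z < U < T < P.
Then P < F extends the chain to F.
So F is larger.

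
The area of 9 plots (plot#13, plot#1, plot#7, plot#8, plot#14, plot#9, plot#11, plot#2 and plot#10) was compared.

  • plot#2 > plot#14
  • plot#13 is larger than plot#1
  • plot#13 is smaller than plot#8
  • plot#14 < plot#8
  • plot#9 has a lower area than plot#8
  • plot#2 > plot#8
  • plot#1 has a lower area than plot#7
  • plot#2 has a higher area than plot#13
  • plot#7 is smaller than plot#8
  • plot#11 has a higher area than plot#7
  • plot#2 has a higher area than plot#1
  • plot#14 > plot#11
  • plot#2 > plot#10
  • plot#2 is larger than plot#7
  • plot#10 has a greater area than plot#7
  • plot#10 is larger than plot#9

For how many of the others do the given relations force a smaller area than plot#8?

From plot#8 the given relations immediately reach plot#9, plot#7, plot#13, plot#14.
From those, plot#1, plot#11 — 6 in total.
No other element is forced below plot#8 by the given relations, so the count is 6.

6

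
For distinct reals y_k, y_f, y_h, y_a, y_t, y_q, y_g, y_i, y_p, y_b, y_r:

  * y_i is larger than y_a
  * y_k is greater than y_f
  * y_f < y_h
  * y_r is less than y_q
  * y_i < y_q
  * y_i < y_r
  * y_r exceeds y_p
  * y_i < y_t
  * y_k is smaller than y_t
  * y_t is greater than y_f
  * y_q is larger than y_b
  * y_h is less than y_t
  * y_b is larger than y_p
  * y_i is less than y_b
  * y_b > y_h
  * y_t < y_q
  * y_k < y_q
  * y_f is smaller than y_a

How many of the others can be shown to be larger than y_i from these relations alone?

4

From y_i the given relations immediately reach y_b, y_t, y_r, y_q.
No other element is forced above y_i by the given relations, so the count is 4.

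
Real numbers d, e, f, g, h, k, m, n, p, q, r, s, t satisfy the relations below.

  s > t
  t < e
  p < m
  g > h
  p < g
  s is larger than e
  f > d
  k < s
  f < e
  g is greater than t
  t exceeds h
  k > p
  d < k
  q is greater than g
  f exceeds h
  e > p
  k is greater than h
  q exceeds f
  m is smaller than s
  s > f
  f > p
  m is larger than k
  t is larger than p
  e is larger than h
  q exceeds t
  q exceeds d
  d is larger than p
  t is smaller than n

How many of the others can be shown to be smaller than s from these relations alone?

Directly below s: k, t, f, m, e.
One step further: p, h, d (8 so far).
No other element is forced below s by the given relations, so the count is 8.

8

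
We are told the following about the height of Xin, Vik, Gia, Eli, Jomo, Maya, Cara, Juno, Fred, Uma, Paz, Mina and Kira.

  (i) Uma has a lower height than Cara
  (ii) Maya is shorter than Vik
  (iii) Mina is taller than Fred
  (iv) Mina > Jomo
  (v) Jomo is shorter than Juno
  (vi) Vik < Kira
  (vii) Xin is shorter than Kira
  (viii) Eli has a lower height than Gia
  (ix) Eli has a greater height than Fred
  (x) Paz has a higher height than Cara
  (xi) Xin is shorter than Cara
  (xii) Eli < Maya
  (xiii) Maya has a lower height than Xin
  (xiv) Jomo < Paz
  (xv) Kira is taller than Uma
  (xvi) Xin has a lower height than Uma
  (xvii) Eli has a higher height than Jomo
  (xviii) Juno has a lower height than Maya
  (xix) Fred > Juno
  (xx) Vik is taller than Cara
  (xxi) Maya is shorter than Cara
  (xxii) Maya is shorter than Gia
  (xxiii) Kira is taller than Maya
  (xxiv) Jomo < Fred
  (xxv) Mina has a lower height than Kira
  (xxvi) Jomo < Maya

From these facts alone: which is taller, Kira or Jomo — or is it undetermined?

The relevant relations are Jomo < Fred; Fred < Eli; Eli < Maya; Maya < Xin; Xin < Uma; Uma < Cara; Cara < Vik; Vik < Kira.
Chaining these gives Jomo < Fred < Eli < Maya < Xin < Uma < Cara < Vik < Kira.
So Kira is taller.

Kira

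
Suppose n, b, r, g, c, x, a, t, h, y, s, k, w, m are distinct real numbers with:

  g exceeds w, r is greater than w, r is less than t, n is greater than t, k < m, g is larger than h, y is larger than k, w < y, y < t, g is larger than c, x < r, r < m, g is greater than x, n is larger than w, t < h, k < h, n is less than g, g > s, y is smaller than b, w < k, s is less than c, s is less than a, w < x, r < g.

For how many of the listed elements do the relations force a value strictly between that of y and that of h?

Chaining upward from y reaches: t, n, g, b.
Chaining downward from h reaches: w, k, x, r, t.
Strictly between y and h are those in both lists: t — 1 element.

1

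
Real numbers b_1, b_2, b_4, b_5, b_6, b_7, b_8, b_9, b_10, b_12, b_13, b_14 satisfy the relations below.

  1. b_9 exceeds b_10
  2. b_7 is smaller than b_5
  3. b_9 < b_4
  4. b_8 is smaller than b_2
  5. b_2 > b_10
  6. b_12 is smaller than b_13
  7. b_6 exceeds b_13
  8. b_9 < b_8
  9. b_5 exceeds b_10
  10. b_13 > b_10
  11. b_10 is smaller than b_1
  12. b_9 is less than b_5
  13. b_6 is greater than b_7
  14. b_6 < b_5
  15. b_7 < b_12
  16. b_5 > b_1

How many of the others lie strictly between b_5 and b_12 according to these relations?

2

The relations place b_12 below b_5. An element lies strictly between them when it is forced above b_12 and also forced below b_5.
Above b_12: {b_13, b_6}. Below b_5: {b_10, b_9, b_7, b_13, b_1, b_6}.
Intersection: {b_13, b_6} — 2.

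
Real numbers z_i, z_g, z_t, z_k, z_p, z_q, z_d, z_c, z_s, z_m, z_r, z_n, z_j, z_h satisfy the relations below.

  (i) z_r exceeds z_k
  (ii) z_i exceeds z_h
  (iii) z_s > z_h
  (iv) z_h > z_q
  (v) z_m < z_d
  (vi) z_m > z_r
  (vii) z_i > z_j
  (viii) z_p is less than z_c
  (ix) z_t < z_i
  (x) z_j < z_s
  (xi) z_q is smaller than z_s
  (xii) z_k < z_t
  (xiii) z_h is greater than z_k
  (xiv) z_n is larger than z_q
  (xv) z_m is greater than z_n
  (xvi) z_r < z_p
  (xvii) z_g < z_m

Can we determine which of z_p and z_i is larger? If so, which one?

Following every chain through z_p: above z_p we get z_c; below z_p we get z_k, z_r.
z_i is not reached, and no chain runs the other way from z_i to z_p.
So the given relations leave the order of z_p and z_i undetermined.

undetermined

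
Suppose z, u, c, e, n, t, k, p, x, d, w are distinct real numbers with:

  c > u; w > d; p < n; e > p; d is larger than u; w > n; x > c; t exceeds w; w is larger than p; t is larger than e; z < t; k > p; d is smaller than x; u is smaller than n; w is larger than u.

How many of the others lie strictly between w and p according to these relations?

1

Chaining upward from p reaches: n, k, e, t.
Chaining downward from w reaches: u, d, n.
Strictly between p and w are those in both lists: n — 1 element.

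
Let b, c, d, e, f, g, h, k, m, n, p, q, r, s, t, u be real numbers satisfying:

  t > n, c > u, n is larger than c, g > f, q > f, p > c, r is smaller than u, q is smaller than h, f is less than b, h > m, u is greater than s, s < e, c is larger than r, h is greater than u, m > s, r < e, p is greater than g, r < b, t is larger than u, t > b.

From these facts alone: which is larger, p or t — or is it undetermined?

undetermined

Following every chain through p: below p we get f, s, g, r, u, c.
t is not reached, and no chain runs the other way from t to p.
So the given relations leave the order of p and t undetermined.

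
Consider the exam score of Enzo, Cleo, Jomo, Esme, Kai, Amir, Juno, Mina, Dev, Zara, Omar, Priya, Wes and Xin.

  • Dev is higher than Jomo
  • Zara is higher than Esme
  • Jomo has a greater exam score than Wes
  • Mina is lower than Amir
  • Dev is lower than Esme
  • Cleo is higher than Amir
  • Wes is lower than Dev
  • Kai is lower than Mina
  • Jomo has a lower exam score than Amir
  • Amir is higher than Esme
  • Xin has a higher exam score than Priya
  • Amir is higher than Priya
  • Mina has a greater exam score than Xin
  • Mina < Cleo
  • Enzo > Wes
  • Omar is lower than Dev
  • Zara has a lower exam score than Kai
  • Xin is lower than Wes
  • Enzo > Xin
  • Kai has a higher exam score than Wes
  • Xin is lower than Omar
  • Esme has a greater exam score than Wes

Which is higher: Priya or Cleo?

Priya < Xin and Xin < Wes give Priya < Wes.
Then Wes < Jomo extends the chain to Jomo.
With Jomo < Dev: Priya < Xin < Wes < Jomo < Dev.
Then Dev < Esme extends the chain to Esme.
Then Esme < Zara extends the chain to Zara.
Then Zara < Kai extends the chain to Kai.
Then Kai < Mina extends the chain to Mina.
Then Mina < Amir extends the chain to Amir.
Then Amir < Cleo extends the chain to Cleo.
So Priya < Cleo; Cleo is the higher of the two.

Cleo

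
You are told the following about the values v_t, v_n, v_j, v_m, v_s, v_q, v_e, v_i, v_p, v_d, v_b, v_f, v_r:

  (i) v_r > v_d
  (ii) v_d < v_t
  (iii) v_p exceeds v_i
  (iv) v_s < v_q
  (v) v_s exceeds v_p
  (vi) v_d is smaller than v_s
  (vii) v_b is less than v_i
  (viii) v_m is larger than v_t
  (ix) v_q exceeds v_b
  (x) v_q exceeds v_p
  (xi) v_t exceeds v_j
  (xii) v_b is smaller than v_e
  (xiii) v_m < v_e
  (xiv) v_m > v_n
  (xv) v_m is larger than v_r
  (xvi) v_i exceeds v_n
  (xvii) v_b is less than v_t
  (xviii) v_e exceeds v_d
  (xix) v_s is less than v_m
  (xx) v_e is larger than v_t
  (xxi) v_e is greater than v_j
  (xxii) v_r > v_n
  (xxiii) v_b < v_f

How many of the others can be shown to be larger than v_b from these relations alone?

8

Directly above v_b: v_i, v_q, v_t, v_e, v_f.
One step further: v_p, v_m (7 so far).
One step further: v_s (8 so far).
Nothing else is reachable above v_b; 8 in all.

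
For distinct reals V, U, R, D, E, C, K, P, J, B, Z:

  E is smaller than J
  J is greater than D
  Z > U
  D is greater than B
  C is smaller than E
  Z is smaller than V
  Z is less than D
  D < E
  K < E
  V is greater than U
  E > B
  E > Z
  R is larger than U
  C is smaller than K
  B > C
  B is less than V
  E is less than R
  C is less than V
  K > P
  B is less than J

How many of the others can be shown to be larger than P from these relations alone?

Directly above P: K.
One step further: E (2 so far).
One step further: R, J (4 so far).
Nothing else is reachable above P; 4 in all.

4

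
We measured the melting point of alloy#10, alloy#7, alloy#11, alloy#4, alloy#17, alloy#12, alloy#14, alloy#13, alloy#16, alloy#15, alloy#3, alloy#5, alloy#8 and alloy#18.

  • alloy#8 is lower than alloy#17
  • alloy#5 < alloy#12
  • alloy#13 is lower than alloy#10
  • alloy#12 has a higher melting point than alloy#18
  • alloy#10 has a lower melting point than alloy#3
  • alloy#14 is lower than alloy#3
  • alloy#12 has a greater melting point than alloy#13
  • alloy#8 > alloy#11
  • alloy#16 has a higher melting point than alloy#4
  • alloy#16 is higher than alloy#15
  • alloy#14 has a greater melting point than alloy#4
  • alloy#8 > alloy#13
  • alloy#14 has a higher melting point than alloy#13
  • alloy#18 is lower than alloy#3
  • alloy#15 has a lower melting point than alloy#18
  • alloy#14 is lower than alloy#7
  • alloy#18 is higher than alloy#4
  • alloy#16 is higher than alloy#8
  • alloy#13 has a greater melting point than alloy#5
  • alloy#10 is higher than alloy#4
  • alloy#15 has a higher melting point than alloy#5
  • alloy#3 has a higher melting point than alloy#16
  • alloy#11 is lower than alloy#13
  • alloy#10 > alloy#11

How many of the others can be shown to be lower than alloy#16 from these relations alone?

6

The elements the relations force below alloy#16 are alloy#11, alloy#5, alloy#13, alloy#4, alloy#15, alloy#8 — no chain reaches any other.
That is 6.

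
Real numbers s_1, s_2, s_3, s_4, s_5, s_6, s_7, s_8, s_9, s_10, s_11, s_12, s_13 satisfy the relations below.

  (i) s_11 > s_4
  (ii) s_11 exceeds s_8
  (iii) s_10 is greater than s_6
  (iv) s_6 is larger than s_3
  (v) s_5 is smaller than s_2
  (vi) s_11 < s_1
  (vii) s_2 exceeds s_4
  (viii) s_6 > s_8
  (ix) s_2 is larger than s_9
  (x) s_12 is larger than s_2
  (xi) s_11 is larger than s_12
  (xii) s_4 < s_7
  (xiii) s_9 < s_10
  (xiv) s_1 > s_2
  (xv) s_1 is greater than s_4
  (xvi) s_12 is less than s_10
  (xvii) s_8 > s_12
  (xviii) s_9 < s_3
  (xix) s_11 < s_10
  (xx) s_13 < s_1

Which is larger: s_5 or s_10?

s_10

Chaining the given relations: s_5 < s_2 < s_12 < s_8 < s_6 < s_10.
So s_5 < s_10; s_10 is the larger of the two.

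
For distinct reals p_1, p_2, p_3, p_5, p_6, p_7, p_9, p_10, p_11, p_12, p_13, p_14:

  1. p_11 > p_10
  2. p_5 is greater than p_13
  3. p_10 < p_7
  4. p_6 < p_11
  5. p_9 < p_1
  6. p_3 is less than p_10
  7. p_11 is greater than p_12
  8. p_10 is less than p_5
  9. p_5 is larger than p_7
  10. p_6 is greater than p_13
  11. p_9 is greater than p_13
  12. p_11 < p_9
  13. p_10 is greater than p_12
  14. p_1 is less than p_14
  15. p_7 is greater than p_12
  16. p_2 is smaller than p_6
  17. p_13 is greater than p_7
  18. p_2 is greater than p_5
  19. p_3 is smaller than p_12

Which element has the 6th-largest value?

Piecing the relations together gives one ordering: p_3 < p_12 < p_10 < p_7 < p_13 < p_5 < p_2 < p_6 < p_11 < p_9 < p_1 < p_14.
Counting 6 from the largest end gives p_2.

p_2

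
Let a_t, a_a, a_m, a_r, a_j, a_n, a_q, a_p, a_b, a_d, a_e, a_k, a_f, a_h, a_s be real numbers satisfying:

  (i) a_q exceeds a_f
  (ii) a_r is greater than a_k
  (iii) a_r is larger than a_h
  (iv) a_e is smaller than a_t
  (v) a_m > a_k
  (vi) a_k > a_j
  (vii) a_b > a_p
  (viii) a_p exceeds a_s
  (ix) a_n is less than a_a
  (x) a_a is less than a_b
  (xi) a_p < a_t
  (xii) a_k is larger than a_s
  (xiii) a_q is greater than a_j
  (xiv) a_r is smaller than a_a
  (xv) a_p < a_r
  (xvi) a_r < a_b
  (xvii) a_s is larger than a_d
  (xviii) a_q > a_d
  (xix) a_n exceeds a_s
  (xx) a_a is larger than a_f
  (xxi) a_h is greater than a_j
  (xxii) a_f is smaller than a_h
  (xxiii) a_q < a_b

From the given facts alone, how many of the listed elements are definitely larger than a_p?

The elements the relations force above a_p are a_t, a_r, a_a, a_b — no chain reaches any other.
That is 4.

4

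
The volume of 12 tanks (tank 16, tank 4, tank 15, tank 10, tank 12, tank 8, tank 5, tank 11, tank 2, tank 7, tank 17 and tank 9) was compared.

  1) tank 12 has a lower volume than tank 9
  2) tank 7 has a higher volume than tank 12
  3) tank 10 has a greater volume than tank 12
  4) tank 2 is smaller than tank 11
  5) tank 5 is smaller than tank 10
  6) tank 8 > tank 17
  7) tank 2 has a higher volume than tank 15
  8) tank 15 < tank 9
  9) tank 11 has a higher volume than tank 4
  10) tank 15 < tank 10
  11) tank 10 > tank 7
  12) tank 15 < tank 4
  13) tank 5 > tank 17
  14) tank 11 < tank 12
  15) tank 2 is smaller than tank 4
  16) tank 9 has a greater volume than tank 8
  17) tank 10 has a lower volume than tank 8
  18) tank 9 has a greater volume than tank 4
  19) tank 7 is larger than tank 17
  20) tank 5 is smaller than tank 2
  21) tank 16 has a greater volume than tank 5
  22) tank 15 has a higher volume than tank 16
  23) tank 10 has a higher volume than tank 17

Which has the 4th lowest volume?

Piecing the relations together gives one ordering: tank 17 < tank 5 < tank 16 < tank 15 < tank 2 < tank 4 < tank 11 < tank 12 < tank 7 < tank 10 < tank 8 < tank 9.
Counting 4 from the smallest end gives tank 15.

tank 15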